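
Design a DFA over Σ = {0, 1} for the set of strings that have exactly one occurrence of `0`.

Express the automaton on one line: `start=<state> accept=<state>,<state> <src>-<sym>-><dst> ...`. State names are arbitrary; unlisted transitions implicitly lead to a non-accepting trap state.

start=q0 accept=q1 q0-0->q1 q0-1->q0 q1-0->q2 q1-1->q1 q2-0->q2 q2-1->q2

Only the number of `0`s matters, and only up to 2. Make a chain q0 → q1 → q2 advanced by each `0` (with q2 absorbing); every other symbol self-loops. The accepting set is {q1}.
A 3-state machine:
        0   1  
>  q0   q1  q0 
 * q1   q2  q1 
   q2   q2  q2 
(> = start, * = accepting)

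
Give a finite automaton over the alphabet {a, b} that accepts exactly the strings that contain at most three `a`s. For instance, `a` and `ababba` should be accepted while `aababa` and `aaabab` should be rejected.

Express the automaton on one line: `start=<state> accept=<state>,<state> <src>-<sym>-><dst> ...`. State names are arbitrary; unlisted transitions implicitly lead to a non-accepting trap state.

Only the number of `a`s matters, and only up to 4. Make a chain q0 → q1 → q2 → q3 → q4 advanced by each `a` (with q4 absorbing); every other symbol self-loops. The accepting set is {q0, q1, q2, q3}.
        a   b  
>* q0   q1  q0 
 * q1   q2  q1 
 * q2   q3  q2 
 * q3   q4  q3 
   q4   q4  q4 
(> = start, * = accepting)

start=q0 accept=q0,q1,q2,q3 q0-a->q1 q0-b->q0 q1-a->q2 q1-b->q1 q2-a->q3 q2-b->q2 q3-a->q4 q3-b->q3 q4-a->q4 q4-b->q4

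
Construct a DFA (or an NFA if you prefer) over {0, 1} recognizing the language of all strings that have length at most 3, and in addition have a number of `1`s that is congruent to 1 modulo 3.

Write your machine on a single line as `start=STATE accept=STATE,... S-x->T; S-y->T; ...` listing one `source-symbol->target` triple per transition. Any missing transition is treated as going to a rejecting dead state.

Run two small machines in parallel and take their product. One (5 states) tracks the input length, saturating at 4; the other (3 states) tracks the count of `1`s modulo 3. Each combined state is a pair, one component from each; accept when both components accept. Equivalent product states are then merged.
        0   1  
>  s0   s1  s2 
   s1   s3  s4 
 * s2   s4  s5 
   s3   s5  s6 
 * s4   s6  s5 
   s5   s5  s5 
 * s6   s5  s5 
(> = start, * = accepting)

start=s0; accept=s2,s4,s6; s0-0->s1; s0-1->s2; s1-0->s3; s1-1->s4; s2-0->s4; s2-1->s5; s3-0->s5; s3-1->s6; s4-0->s6; s4-1->s5; s5-0->s5; s5-1->s5; s6-0->s5; s6-1->s5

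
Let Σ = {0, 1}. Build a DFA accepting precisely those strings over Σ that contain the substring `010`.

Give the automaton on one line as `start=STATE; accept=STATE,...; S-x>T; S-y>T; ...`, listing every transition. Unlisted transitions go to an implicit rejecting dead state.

Track how much of `010` has been matched so far: state A is no progress, D is the absorbing accept state reached once `010` has occurred. Intermediate states record partial matches; on a mismatch, fall back to the longest reusable overlap.
A 4-state machine:
       0  1 
>  A   B  A 
   B   B  C 
   C   D  A 
 * D   D  D 
(> = start, * = accepting)

start=A; accept=D; A-0>B; A-1>A; B-0>B; B-1>C; C-0>D; C-1>A; D-0>D; D-1>D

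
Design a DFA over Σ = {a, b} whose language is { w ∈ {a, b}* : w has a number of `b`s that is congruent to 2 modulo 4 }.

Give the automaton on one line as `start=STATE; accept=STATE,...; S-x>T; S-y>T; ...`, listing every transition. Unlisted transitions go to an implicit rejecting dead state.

start=S0; accept=S2; S0-a>S0; S0-b>S1; S1-a>S1; S1-b>S2; S2-a>S2; S2-b>S3; S3-a>S3; S3-b>S0

The only thing that matters is how many `b`s have appeared, reduced mod 4. Use one state per residue: S0 for 0, …, S3 for 3. Reading `b` moves to the next residue; anything else stays put. S2 is accepting.
A 4-state machine:
        a   b  
>  S0   S0  S1 
   S1   S1  S2 
 * S2   S2  S3 
   S3   S3  S0 
(> = start, * = accepting)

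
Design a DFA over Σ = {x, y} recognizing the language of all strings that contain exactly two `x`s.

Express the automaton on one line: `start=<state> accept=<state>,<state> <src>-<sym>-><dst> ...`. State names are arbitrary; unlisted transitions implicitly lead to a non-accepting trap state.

Only the number of `x`s matters, and only up to 3. Make a chain q0 → q1 → q2 → q3 advanced by each `x` (with q3 absorbing); every other symbol self-loops. The accepting set is {q2}.
        x   y  
>  q0   q1  q0 
   q1   q2  q1 
 * q2   q3  q2 
   q3   q3  q3 
(> = start, * = accepting)

start=q0 accept=q2 q0-x->q1 q0-y->q0 q1-x->q2 q1-y->q1 q2-x->q3 q2-y->q2 q3-x->q3 q3-y->q3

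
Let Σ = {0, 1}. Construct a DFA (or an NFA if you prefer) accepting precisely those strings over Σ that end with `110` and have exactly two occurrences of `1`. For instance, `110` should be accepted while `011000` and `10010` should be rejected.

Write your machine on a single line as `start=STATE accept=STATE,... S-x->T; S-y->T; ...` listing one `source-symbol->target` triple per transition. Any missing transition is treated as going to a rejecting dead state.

start=q0; accept=q5; q0-0->q0; q0-1->q1; q1-0->q2; q1-1->q3; q2-0->q2; q2-1->q4; q3-0->q5; q3-1->q6; q4-0->q7; q4-1->q6; q5-0->q7; q5-1->q8; q6-0->q9; q6-1->q6; q7-0->q7; q7-1->q8; q8-0->q10; q8-1->q6; q9-0->q10; q9-1->q8; q10-0->q10; q10-1->q8

Build one automaton per condition and run them in lockstep. The first has 4 states tracking how much of the suffix `110` has currently been matched; the second has 4 states tracking the count of `1`s, saturating at 3. A product state is a pair (one from each), accepting exactly when both do.
11 states suffice.
          0    1  
>  q0     q0   q1 
   q1     q2   q3 
   q2     q2   q4 
   q3     q5   q6 
   q4     q7   q6 
 * q5     q7   q8 
   q6     q9   q6 
   q7     q7   q8 
   q8    q10   q6 
   q9    q10   q8 
   q10   q10   q8 
(> = start, * = accepting)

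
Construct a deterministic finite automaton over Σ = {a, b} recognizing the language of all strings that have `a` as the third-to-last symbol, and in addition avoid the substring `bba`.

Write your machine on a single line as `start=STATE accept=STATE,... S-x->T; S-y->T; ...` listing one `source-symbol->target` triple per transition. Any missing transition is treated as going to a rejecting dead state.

Run two small machines in parallel and take their product. The first has 15 states tracking the last 3 symbols read; the second has 4 states tracking partial matches of the forbidden pattern `bba`. A product state is a pair (one from each), accepting exactly when both do. After merging equivalent states the machine shrinks.
        a   b  
>  s0   s1  s2 
   s1   s3  s4 
   s2   s1  s5 
   s3   s6  s7 
   s4   s8  s9 
   s5   s5  s5 
 * s6   s6  s7 
 * s7   s8  s9 
 * s8   s3  s4 
 * s9   s5  s5 
(> = start, * = accepting)

start=s0; accept=s6,s7,s8,s9; s0-a->s1; s0-b->s2; s1-a->s3; s1-b->s4; s2-a->s1; s2-b->s5; s3-a->s6; s3-b->s7; s4-a->s8; s4-b->s9; s5-a->s5; s5-b->s5; s6-a->s6; s6-b->s7; s7-a->s8; s7-b->s9; s8-a->s3; s8-b->s4; s9-a->s5; s9-b->s5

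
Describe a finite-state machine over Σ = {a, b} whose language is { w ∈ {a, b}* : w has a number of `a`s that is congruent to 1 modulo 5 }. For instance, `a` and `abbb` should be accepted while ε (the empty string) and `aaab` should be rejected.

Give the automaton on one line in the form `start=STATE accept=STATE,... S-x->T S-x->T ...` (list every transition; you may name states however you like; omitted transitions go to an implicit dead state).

The only thing that matters is how many `a`s have appeared, reduced mod 5. Use one state per residue: s0 for 0, …, s4 for 4. Reading `a` moves to the next residue; anything else stays put. s1 is accepting.
        a   b  
>  s0   s1  s0 
 * s1   s2  s1 
   s2   s3  s2 
   s3   s4  s3 
   s4   s0  s4 
(> = start, * = accepting)

start=s0 accept=s1 s0-a->s1 s0-b->s0 s1-a->s2 s1-b->s1 s2-a->s3 s2-b->s2 s3-a->s4 s3-b->s3 s4-a->s0 s4-b->s4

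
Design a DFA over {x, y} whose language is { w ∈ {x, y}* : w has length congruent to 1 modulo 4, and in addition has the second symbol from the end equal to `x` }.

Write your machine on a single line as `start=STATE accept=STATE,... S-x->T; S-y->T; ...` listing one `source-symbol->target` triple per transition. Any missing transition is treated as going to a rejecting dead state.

start=q0; accept=q5; q0-x->q1; q0-y->q1; q1-x->q2; q1-y->q2; q2-x->q3; q2-y->q3; q3-x->q4; q3-y->q0; q4-x->q5; q4-y->q5; q5-x->q2; q5-y->q2

Run two small machines in parallel and take their product. The first has 4 states tracking the input length modulo 4; the second has 7 states tracking the last 2 symbols read. A product state is a pair (one from each), accepting exactly when both do. After merging equivalent states the machine shrinks.
6 states suffice.
        x   y  
>  q0   q1  q1 
   q1   q2  q2 
   q2   q3  q3 
   q3   q4  q0 
   q4   q5  q5 
 * q5   q2  q2 
(> = start, * = accepting)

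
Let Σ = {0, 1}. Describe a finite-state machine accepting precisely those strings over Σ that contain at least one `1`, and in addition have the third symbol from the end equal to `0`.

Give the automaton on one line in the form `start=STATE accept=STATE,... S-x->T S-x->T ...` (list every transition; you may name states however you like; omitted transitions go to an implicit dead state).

Handle the two conditions separately and then intersect. One (3 states) tracks the count of `1`s, saturating at 2; the other (15 states) tracks the last 3 symbols read. Each combined state is a pair, one component from each; accept when both components accept. After merging equivalent states the machine shrinks.
       0  1 
>  A   B  C 
   B   D  E 
   C   F  C 
   D   D  G 
   E   H  I 
   F   J  E 
 * G   H  I 
 * H   J  E 
 * I   F  C 
   J   K  G 
 * K   K  G 
(> = start, * = accepting)

start=A accept=G,H,I,K A-0->B A-1->C B-0->D B-1->E C-0->F C-1->C D-0->D D-1->G E-0->H E-1->I F-0->J F-1->E G-0->H G-1->I H-0->J H-1->E I-0->F I-1->C J-0->K J-1->G K-0->K K-1->G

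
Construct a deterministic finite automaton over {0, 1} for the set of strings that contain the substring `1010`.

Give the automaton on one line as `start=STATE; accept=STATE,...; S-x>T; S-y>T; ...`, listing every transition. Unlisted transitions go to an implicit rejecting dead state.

Track how much of `1010` has been matched so far: state s0 is no progress, s4 is the absorbing accept state reached once `1010` has occurred. Intermediate states record partial matches; on a mismatch, fall back to the longest reusable overlap.
5 states suffice.
        0   1  
>  s0   s0  s1 
   s1   s2  s1 
   s2   s0  s3 
   s3   s4  s1 
 * s4   s4  s4 
(> = start, * = accepting)

start=s0; accept=s4; s0-0>s0; s0-1>s1; s1-0>s2; s1-1>s1; s2-0>s0; s2-1>s3; s3-0>s4; s3-1>s1; s4-0>s4; s4-1>s4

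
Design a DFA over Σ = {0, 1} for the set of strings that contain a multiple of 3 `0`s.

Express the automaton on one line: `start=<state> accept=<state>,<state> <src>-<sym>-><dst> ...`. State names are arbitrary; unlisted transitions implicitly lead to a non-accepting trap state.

The only thing that matters is how many `0`s have appeared, reduced mod 3. Use one state per residue: S0 for 0, …, S2 for 2. Reading `0` moves to the next residue; anything else stays put. S0 is accepting.
With 3 states:
        0   1  
>* S0   S1  S0 
   S1   S2  S1 
   S2   S0  S2 
(> = start, * = accepting)

start=S0 accept=S0 S0-0->S1 S0-1->S0 S1-0->S2 S1-1->S1 S2-0->S0 S2-1->S2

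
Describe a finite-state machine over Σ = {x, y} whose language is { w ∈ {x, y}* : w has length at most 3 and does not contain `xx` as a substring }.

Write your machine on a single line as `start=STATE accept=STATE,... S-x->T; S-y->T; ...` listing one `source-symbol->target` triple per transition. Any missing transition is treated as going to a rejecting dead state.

Run two small machines in parallel and take their product. One (5 states) tracks the input length, saturating at 4; the other (3 states) tracks partial matches of the forbidden pattern `xx`. Each combined state is a pair, one component from each; accept when both components accept. Minimizing collapses redundant product states.
7 states suffice.
        x   y  
>* q0   q1  q2 
 * q1   q3  q4 
 * q2   q5  q4 
   q3   q3  q3 
 * q4   q6  q6 
 * q5   q3  q6 
 * q6   q3  q3 
(> = start, * = accepting)

start=q0; accept=q0,q1,q2,q4,q5,q6; q0-x->q1; q0-y->q2; q1-x->q3; q1-y->q4; q2-x->q5; q2-y->q4; q3-x->q3; q3-y->q3; q4-x->q6; q4-y->q6; q5-x->q3; q5-y->q6; q6-x->q3; q6-y->q3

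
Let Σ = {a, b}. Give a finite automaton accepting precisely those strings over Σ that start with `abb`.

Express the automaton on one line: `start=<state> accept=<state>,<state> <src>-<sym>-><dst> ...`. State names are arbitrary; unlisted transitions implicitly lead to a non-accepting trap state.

start=q0 accept=q3 q0-a->q1 q0-b->q4 q1-a->q4 q1-b->q2 q2-a->q4 q2-b->q3 q3-a->q3 q3-b->q3 q4-a->q4 q4-b->q4

Check the first 3 symbols one by one: q0 through q2 record how many have matched `abb` so far; any wrong symbol goes to the dead state q4. After all 3 match we enter the accepting sink q3.
A 5-state machine:
        a   b  
>  q0   q1  q4 
   q1   q4  q2 
   q2   q4  q3 
 * q3   q3  q3 
   q4   q4  q4 
(> = start, * = accepting)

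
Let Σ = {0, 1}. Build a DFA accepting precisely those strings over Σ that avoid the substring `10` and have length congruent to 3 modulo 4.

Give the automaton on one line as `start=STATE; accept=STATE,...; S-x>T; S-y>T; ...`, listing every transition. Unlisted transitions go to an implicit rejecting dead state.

Run two small machines in parallel and take their product. One (3 states) tracks partial matches of the forbidden pattern `10`; the other (4 states) tracks the input length modulo 4. Each combined state is a pair, one component from each; accept when both components accept.
A 12-state machine:
       0  1 
>  A   B  C 
   B   D  E 
   C   F  E 
   D   G  H 
   E   I  H 
   F   I  I 
 * G   A  J 
 * H   K  J 
   I   K  K 
   J   L  C 
   K   L  L 
   L   F  F 
(> = start, * = accepting)

start=A; accept=G,H; A-0>B; A-1>C; B-0>D; B-1>E; C-0>F; C-1>E; D-0>G; D-1>H; E-0>I; E-1>H; F-0>I; F-1>I; G-0>A; G-1>J; H-0>K; H-1>J; I-0>K; I-1>K; J-0>L; J-1>C; K-0>L; K-1>L; L-0>F; L-1>F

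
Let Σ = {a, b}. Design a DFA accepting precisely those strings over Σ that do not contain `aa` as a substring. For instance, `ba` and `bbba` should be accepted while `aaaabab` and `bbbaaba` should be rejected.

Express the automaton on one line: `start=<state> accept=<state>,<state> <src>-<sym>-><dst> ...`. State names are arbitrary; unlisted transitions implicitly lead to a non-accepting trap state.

start=S0 accept=S0,S1 S0-a->S1 S0-b->S0 S1-a->S2 S1-b->S0 S2-a->S2 S2-b->S2

This is the complement of 'contains `aa`'. Use the same substring-matching states — S0 through S2 holding how much of `aa` has just been matched — but flip the accepting set: everything except the trap S2 accepts.
        a   b  
>* S0   S1  S0 
 * S1   S2  S0 
   S2   S2  S2 
(> = start, * = accepting)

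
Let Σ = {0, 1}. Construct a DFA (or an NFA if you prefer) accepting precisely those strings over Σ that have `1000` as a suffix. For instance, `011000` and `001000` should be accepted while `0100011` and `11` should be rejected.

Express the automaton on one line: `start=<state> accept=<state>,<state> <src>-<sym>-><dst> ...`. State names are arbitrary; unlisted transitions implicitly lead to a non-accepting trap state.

start=q0 accept=q4 q0-0->q0 q0-1->q1 q1-0->q2 q1-1->q1 q2-0->q3 q2-1->q1 q3-0->q4 q3-1->q1 q4-0->q0 q4-1->q1

Remember how much of `1000` the current input suffix matches. State q0 means no match yet; q1 means the last symbol is `1`; q2 means the last 2 symbols are `10`; q3 means the last 3 symbols are `100`; q4 means the last 4 symbols are `1000`. Only q4 accepts. On a mismatch, fall back to the longest proper suffix that is still a prefix of `1000`.
A 5-state machine:
        0   1  
>  q0   q0  q1 
   q1   q2  q1 
   q2   q3  q1 
   q3   q4  q1 
 * q4   q0  q1 
(> = start, * = accepting)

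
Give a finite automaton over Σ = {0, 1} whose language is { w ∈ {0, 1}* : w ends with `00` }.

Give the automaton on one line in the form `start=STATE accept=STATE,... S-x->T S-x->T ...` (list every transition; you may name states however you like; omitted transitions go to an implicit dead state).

Remember how much of `00` the current input suffix matches. State A means no match yet; B means the last symbol is `0`; C means the last 2 symbols are `00`. Only C accepts. On a mismatch, fall back to the longest proper suffix that is still a prefix of `00`.
A 3-state machine:
       0  1 
>  A   B  A 
   B   C  A 
 * C   C  A 
(> = start, * = accepting)

start=A accept=C A-0->B A-1->A B-0->C B-1->A C-0->C C-1->A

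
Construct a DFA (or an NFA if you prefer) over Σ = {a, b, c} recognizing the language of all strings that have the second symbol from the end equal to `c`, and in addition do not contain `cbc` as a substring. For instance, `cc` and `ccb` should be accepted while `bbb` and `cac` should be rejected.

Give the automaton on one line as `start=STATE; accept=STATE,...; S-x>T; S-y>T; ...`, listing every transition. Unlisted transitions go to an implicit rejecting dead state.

Handle the two conditions separately and then intersect. One (13 states) tracks the last 2 symbols read; the other (4 states) tracks partial matches of the forbidden pattern `cbc`. Each combined state is a pair, one component from each; accept when both components accept. After merging equivalent states the machine shrinks.
A 6-state machine:
        a   b   c  
>  S0   S0  S0  S1 
   S1   S2  S3  S4 
 * S2   S0  S0  S1 
 * S3   S0  S0  S5 
 * S4   S2  S3  S4 
   S5   S5  S5  S5 
(> = start, * = accepting)

start=S0; accept=S2,S3,S4; S0-a>S0; S0-b>S0; S0-c>S1; S1-a>S2; S1-b>S3; S1-c>S4; S2-a>S0; S2-b>S0; S2-c>S1; S3-a>S0; S3-b>S0; S3-c>S5; S4-a>S2; S4-b>S3; S4-c>S4; S5-a>S5; S5-b>S5; S5-c>S5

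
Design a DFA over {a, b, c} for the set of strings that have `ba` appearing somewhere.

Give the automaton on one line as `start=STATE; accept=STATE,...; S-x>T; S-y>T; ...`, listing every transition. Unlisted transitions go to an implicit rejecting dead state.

start=q0; accept=q2; q0-a>q0; q0-b>q1; q0-c>q0; q1-a>q2; q1-b>q1; q1-c>q0; q2-a>q2; q2-b>q2; q2-c>q2

States q0..q1 record the length of the longest prefix of `ba` that matches the current input suffix. Reaching q2 means `ba` has been seen, and we stay there forever. Accept from q2.
A 3-state machine:
        a   b   c  
>  q0   q0  q1  q0 
   q1   q2  q1  q0 
 * q2   q2  q2  q2 
(> = start, * = accepting)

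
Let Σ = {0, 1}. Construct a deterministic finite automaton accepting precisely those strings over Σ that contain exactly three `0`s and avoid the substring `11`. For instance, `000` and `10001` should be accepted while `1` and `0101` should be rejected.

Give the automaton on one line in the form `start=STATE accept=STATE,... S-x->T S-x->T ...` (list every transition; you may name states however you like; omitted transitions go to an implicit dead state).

start=A accept=G,I A-0->B A-1->C B-0->D B-1->E C-0->B C-1->F D-0->G D-1->H E-0->D E-1->F F-0->F F-1->F G-0->F G-1->I H-0->G H-1->F I-0->F I-1->F

Run two small machines in parallel and take their product. The first has 5 states tracking the count of `0`s, saturating at 4; the second has 3 states tracking partial matches of the forbidden pattern `11`. A product state is a pair (one from each), accepting exactly when both do. Equivalent product states are then merged.
With 9 states:
       0  1 
>  A   B  C 
   B   D  E 
   C   B  F 
   D   G  H 
   E   D  F 
   F   F  F 
 * G   F  I 
   H   G  F 
 * I   F  F 
(> = start, * = accepting)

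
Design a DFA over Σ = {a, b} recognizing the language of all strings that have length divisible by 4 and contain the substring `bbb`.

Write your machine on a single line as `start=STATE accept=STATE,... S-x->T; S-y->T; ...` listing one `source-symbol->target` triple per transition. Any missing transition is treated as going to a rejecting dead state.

Run two small machines in parallel and take their product. One (4 states) tracks the input length modulo 4; the other (4 states) tracks whether and how much of `bbb` has been seen. Each combined state is a pair, one component from each; accept when both components accept.
          a    b  
>  s0     s1   s2 
   s1     s3   s4 
   s2     s3   s5 
   s3     s6   s7 
   s4     s6   s8 
   s5     s6   s9 
   s6     s0  s10 
   s7     s0  s11 
   s8     s0  s12 
   s9    s12  s12 
   s10    s1  s13 
   s11    s1  s14 
 * s12   s14  s14 
   s13    s3  s15 
   s14   s15  s15 
   s15    s9   s9 
(> = start, * = accepting)

start=s0; accept=s12; s0-a->s1; s0-b->s2; s1-a->s3; s1-b->s4; s2-a->s3; s2-b->s5; s3-a->s6; s3-b->s7; s4-a->s6; s4-b->s8; s5-a->s6; s5-b->s9; s6-a->s0; s6-b->s10; s7-a->s0; s7-b->s11; s8-a->s0; s8-b->s12; s9-a->s12; s9-b->s12; s10-a->s1; s10-b->s13; s11-a->s1; s11-b->s14; s12-a->s14; s12-b->s14; s13-a->s3; s13-b->s15; s14-a->s15; s14-b->s15; s15-a->s9; s15-b->s9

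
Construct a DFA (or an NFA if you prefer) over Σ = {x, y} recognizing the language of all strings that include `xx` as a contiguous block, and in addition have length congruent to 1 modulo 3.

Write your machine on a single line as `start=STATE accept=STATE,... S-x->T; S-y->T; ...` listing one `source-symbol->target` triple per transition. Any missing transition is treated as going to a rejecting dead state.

Handle the two conditions separately and then intersect. The first has 3 states tracking whether and how much of `xx` has been seen; the second has 3 states tracking the input length modulo 3. A product state is a pair (one from each), accepting exactly when both do.
9 states suffice.
        x   y  
>  q0   q1  q2 
   q1   q3  q4 
   q2   q5  q4 
   q3   q6  q6 
   q4   q7  q0 
   q5   q6  q0 
   q6   q8  q8 
   q7   q8  q2 
 * q8   q3  q3 
(> = start, * = accepting)

start=q0; accept=q8; q0-x->q1; q0-y->q2; q1-x->q3; q1-y->q4; q2-x->q5; q2-y->q4; q3-x->q6; q3-y->q6; q4-x->q7; q4-y->q0; q5-x->q6; q5-y->q0; q6-x->q8; q6-y->q8; q7-x->q8; q7-y->q2; q8-x->q3; q8-y->q3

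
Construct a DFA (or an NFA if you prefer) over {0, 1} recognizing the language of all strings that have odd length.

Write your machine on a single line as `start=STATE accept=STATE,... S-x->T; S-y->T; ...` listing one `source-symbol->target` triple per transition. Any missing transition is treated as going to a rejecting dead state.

Count input length modulo 2: every symbol advances one step around the cycle s0 → s1 → s0. Accept at s1.
        0   1  
>  s0   s1  s1 
 * s1   s0  s0 
(> = start, * = accepting)

start=s0; accept=s1; s0-0->s1; s0-1->s1; s1-0->s0; s1-1->s0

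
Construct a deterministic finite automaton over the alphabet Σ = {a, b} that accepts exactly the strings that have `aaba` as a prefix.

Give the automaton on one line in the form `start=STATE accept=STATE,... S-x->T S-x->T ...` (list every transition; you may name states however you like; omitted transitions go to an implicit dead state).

Walk along `aaba` while the input agrees: from q0 take `a` to q1, and so on. Any deviation drops to the rejecting sink q5. Once q4 is reached the prefix is confirmed and every continuation is accepted.
6 states suffice.
        a   b  
>  q0   q1  q5 
   q1   q2  q5 
   q2   q5  q3 
   q3   q4  q5 
 * q4   q4  q4 
   q5   q5  q5 
(> = start, * = accepting)

start=q0 accept=q4 q0-a->q1 q0-b->q5 q1-a->q2 q1-b->q5 q2-a->q5 q2-b->q3 q3-a->q4 q3-b->q5 q4-a->q4 q4-b->q4 q5-a->q5 q5-b->q5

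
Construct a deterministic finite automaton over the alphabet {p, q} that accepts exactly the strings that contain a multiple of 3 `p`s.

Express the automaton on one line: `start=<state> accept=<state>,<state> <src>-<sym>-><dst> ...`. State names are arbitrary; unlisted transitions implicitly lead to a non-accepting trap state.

The only thing that matters is how many `p`s have appeared, reduced mod 3. Use one state per residue: A for 0, …, C for 2. Reading `p` moves to the next residue; anything else stays put. A is accepting.
With 3 states:
       p  q 
>* A   B  A 
   B   C  B 
   C   A  C 
(> = start, * = accepting)

start=A accept=A A-p->B A-q->A B-p->C B-q->B C-p->A C-q->C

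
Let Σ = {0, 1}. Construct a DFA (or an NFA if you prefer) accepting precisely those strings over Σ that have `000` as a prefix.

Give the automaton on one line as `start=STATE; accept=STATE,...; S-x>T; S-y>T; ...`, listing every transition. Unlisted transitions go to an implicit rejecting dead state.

Check the first 3 symbols one by one: A through C record how many have matched `000` so far; any wrong symbol goes to the dead state E. After all 3 match we enter the accepting sink D.
A 5-state machine:
       0  1 
>  A   B  E 
   B   C  E 
   C   D  E 
 * D   D  D 
   E   E  E 
(> = start, * = accepting)

start=A; accept=D; A-0>B; A-1>E; B-0>C; B-1>E; C-0>D; C-1>E; D-0>D; D-1>D; E-0>E; E-1>E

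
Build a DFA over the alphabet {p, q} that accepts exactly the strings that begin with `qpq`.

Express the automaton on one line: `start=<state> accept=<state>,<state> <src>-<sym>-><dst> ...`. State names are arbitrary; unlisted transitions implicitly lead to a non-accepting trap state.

start=S0 accept=S3 S0-p->S4 S0-q->S1 S1-p->S2 S1-q->S4 S2-p->S4 S2-q->S3 S3-p->S3 S3-q->S3 S4-p->S4 S4-q->S4

Walk along `qpq` while the input agrees: from S0 take `q` to S1, and so on. Any deviation drops to the rejecting sink S4. Once S3 is reached the prefix is confirmed and every continuation is accepted.
A 5-state machine:
        p   q  
>  S0   S4  S1 
   S1   S2  S4 
   S2   S4  S3 
 * S3   S3  S3 
   S4   S4  S4 
(> = start, * = accepting)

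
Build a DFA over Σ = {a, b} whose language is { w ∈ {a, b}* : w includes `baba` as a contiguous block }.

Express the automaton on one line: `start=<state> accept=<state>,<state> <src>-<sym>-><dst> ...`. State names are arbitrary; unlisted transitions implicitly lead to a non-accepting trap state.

start=q0 accept=q4 q0-a->q0 q0-b->q1 q1-a->q2 q1-b->q1 q2-a->q0 q2-b->q3 q3-a->q4 q3-b->q1 q4-a->q4 q4-b->q4

Track how much of `baba` has been matched so far: state q0 is no progress, q4 is the absorbing accept state reached once `baba` has occurred. Intermediate states record partial matches; on a mismatch, fall back to the longest reusable overlap.
With 5 states:
        a   b  
>  q0   q0  q1 
   q1   q2  q1 
   q2   q0  q3 
   q3   q4  q1 
 * q4   q4  q4 
(> = start, * = accepting)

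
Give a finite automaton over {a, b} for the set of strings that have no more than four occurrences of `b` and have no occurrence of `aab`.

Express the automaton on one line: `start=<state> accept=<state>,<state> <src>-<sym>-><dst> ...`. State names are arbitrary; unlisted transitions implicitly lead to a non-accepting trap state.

start=s0 accept=s0,s1,s2,s3,s4,s5,s7,s8,s9,s11,s12,s13,s15,s16,s19 s0-a->s1 s0-b->s2 s1-a->s3 s1-b->s2 s2-a->s4 s2-b->s5 s3-a->s3 s3-b->s6 s4-a->s7 s4-b->s5 s5-a->s8 s5-b->s9 s6-a->s6 s6-b->s10 s7-a->s7 s7-b->s10 s8-a->s11 s8-b->s9 s9-a->s12 s9-b->s13 s10-a->s10 s10-b->s14 s11-a->s11 s11-b->s14 s12-a->s15 s12-b->s13 s13-a->s16 s13-b->s17 s14-a->s14 s14-b->s18 s15-a->s15 s15-b->s18 s16-a->s19 s16-b->s17 s17-a->s20 s17-b->s17 s18-a->s18 s18-b->s21 s19-a->s19 s19-b->s21 s20-a->s22 s20-b->s17 s21-a->s21 s21-b->s21 s22-a->s22 s22-b->s21

Build one automaton per condition and run them in lockstep. One (6 states) tracks the count of `b`s, saturating at 5; the other (4 states) tracks partial matches of the forbidden pattern `aab`. Each combined state is a pair, one component from each; accept when both components accept.
23 states suffice.
          a    b  
>* s0     s1   s2 
 * s1     s3   s2 
 * s2     s4   s5 
 * s3     s3   s6 
 * s4     s7   s5 
 * s5     s8   s9 
   s6     s6  s10 
 * s7     s7  s10 
 * s8    s11   s9 
 * s9    s12  s13 
   s10   s10  s14 
 * s11   s11  s14 
 * s12   s15  s13 
 * s13   s16  s17 
   s14   s14  s18 
 * s15   s15  s18 
 * s16   s19  s17 
   s17   s20  s17 
   s18   s18  s21 
 * s19   s19  s21 
   s20   s22  s17 
   s21   s21  s21 
   s22   s22  s21 
(> = start, * = accepting)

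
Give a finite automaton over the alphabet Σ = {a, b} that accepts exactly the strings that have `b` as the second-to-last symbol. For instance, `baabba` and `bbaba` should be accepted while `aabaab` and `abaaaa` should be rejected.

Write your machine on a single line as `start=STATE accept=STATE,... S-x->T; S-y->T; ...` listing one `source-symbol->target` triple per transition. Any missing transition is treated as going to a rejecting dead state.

Because acceptance depends on a position counted from the end, the machine has to buffer the most recent 2 symbols. Make each state the string of the last up-to-2 symbols read; on input `x` shift the window left and append `x`. Accept when the buffered window has length 2 and begins with `b`.
7 states suffice.
        a   b  
>  q0   q1  q2 
   q1   q3  q4 
   q2   q5  q6 
   q3   q3  q4 
   q4   q5  q6 
 * q5   q3  q4 
 * q6   q5  q6 
(> = start, * = accepting)

start=q0; accept=q5,q6; q0-a->q1; q0-b->q2; q1-a->q3; q1-b->q4; q2-a->q5; q2-b->q6; q3-a->q3; q3-b->q4; q4-a->q5; q4-b->q6; q5-a->q3; q5-b->q4; q6-a->q5; q6-b->q6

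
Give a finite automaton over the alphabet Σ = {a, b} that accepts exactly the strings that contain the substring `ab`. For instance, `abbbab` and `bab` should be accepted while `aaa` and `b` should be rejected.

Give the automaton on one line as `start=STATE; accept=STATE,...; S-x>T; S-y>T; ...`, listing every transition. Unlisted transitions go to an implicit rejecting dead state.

Track how much of `ab` has been matched so far: state q0 is no progress, q2 is the absorbing accept state reached once `ab` has occurred. Intermediate states record partial matches; on a mismatch, fall back to the longest reusable overlap.
        a   b  
>  q0   q1  q0 
   q1   q1  q2 
 * q2   q2  q2 
(> = start, * = accepting)

start=q0; accept=q2; q0-a>q1; q0-b>q0; q1-a>q1; q1-b>q2; q2-a>q2; q2-b>q2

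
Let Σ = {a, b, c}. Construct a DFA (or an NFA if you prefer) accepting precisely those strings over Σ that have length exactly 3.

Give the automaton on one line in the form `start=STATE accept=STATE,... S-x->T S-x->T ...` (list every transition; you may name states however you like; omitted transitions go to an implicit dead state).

Count input length up to 4: every symbol moves from q0 toward q4, which means 'more than 3' and absorbs. Accept from {q3}.
A 5-state machine:
        a   b   c  
>  q0   q1  q1  q1 
   q1   q2  q2  q2 
   q2   q3  q3  q3 
 * q3   q4  q4  q4 
   q4   q4  q4  q4 
(> = start, * = accepting)

start=q0 accept=q3 q0-a->q1 q0-b->q1 q0-c->q1 q1-a->q2 q1-b->q2 q1-c->q2 q2-a->q3 q2-b->q3 q2-c->q3 q3-a->q4 q3-b->q4 q3-c->q4 q4-a->q4 q4-b->q4 q4-c->q4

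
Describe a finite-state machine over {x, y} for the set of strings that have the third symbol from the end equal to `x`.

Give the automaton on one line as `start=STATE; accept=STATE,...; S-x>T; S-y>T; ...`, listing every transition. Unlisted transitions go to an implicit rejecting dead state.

Because acceptance depends on a position counted from the end, the machine has to buffer the most recent 3 symbols. Make each state the string of the last up-to-3 symbols read; on input `x` shift the window left and append `x`. Accept when the buffered window has length 3 and begins with `x`.
A 15-state machine:
          x    y  
>  s0     s1   s2 
   s1     s3   s4 
   s2     s5   s6 
   s3     s7   s8 
   s4     s9  s10 
   s5    s11  s12 
   s6    s13  s14 
 * s7     s7   s8 
 * s8     s9  s10 
 * s9    s11  s12 
 * s10   s13  s14 
   s11    s7   s8 
   s12    s9  s10 
   s13   s11  s12 
   s14   s13  s14 
(> = start, * = accepting)

start=s0; accept=s7,s8,s9,s10; s0-x>s1; s0-y>s2; s1-x>s3; s1-y>s4; s2-x>s5; s2-y>s6; s3-x>s7; s3-y>s8; s4-x>s9; s4-y>s10; s5-x>s11; s5-y>s12; s6-x>s13; s6-y>s14; s7-x>s7; s7-y>s8; s8-x>s9; s8-y>s10; s9-x>s11; s9-y>s12; s10-x>s13; s10-y>s14; s11-x>s7; s11-y>s8; s12-x>s9; s12-y>s10; s13-x>s11; s13-y>s12; s14-x>s13; s14-y>s14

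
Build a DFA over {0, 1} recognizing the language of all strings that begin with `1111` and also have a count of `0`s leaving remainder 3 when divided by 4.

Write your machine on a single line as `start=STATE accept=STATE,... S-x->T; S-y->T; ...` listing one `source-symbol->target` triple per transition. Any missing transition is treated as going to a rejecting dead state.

start=q0; accept=q8; q0-0->q1; q0-1->q2; q1-0->q1; q1-1->q1; q2-0->q1; q2-1->q3; q3-0->q1; q3-1->q4; q4-0->q1; q4-1->q5; q5-0->q6; q5-1->q5; q6-0->q7; q6-1->q6; q7-0->q8; q7-1->q7; q8-0->q5; q8-1->q8

Build one automaton per condition and run them in lockstep. The first has 6 states tracking whether the input so far still matches the prefix `1111`; the second has 4 states tracking the count of `0`s modulo 4. A product state is a pair (one from each), accepting exactly when both do. Equivalent product states are then merged.
        0   1  
>  q0   q1  q2 
   q1   q1  q1 
   q2   q1  q3 
   q3   q1  q4 
   q4   q1  q5 
   q5   q6  q5 
   q6   q7  q6 
   q7   q8  q7 
 * q8   q5  q8 
(> = start, * = accepting)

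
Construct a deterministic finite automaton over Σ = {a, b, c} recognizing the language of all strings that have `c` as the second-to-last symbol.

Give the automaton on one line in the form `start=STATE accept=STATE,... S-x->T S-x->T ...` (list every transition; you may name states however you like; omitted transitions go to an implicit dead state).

start=q0 accept=q10,q11,q12 q0-a->q1 q0-b->q2 q0-c->q3 q1-a->q4 q1-b->q5 q1-c->q6 q2-a->q7 q2-b->q8 q2-c->q9 q3-a->q10 q3-b->q11 q3-c->q12 q4-a->q4 q4-b->q5 q4-c->q6 q5-a->q7 q5-b->q8 q5-c->q9 q6-a->q10 q6-b->q11 q6-c->q12 q7-a->q4 q7-b->q5 q7-c->q6 q8-a->q7 q8-b->q8 q8-c->q9 q9-a->q10 q9-b->q11 q9-c->q12 q10-a->q4 q10-b->q5 q10-c->q6 q11-a->q7 q11-b->q8 q11-c->q9 q12-a->q10 q12-b->q11 q12-c->q12

A DFA must remember the last 2 symbols (since which symbol is second-to-last isn't known until the input ends). Use one state per possible window of the last ≤2 symbols; accept from those whose window starts with `c`.
A 13-state machine:
          a    b    c  
>  q0     q1   q2   q3 
   q1     q4   q5   q6 
   q2     q7   q8   q9 
   q3    q10  q11  q12 
   q4     q4   q5   q6 
   q5     q7   q8   q9 
   q6    q10  q11  q12 
   q7     q4   q5   q6 
   q8     q7   q8   q9 
   q9    q10  q11  q12 
 * q10    q4   q5   q6 
 * q11    q7   q8   q9 
 * q12   q10  q11  q12 
(> = start, * = accepting)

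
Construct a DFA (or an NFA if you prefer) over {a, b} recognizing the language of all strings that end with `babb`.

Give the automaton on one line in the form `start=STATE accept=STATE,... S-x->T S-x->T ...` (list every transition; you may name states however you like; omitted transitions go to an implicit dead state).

start=S0 accept=S4 S0-a->S0 S0-b->S1 S1-a->S2 S1-b->S1 S2-a->S0 S2-b->S3 S3-a->S2 S3-b->S4 S4-a->S2 S4-b->S1

Remember how much of `babb` the current input suffix matches. State S0 means no match yet; S1 means the last symbol is `b`; S2 means the last 2 symbols are `ba`; S3 means the last 3 symbols are `bab`; S4 means the last 4 symbols are `babb`. Only S4 accepts. On a mismatch, fall back to the longest proper suffix that is still a prefix of `babb`.
5 states suffice.
        a   b  
>  S0   S0  S1 
   S1   S2  S1 
   S2   S0  S3 
   S3   S2  S4 
 * S4   S2  S1 
(> = start, * = accepting)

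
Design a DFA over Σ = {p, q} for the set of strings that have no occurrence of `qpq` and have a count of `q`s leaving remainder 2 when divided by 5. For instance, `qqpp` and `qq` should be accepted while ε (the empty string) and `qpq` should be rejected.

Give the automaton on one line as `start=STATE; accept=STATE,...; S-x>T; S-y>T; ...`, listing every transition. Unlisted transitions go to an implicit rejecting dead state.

Build one automaton per condition and run them in lockstep. The first has 4 states tracking partial matches of the forbidden pattern `qpq`; the second has 5 states tracking the count of `q`s modulo 5. A product state is a pair (one from each), accepting exactly when both do.
          p    q  
>  S0     S0   S1 
   S1     S2   S3 
   S2     S4   S5 
 * S3     S6   S7 
   S4     S4   S3 
   S5     S5   S8 
 * S6     S9   S8 
   S7    S10  S11 
   S8     S8  S12 
 * S9     S9   S7 
   S10   S13  S12 
   S11   S14  S15 
   S12   S12  S16 
   S13   S13  S11 
   S14   S17  S16 
   S15   S18   S1 
   S16   S16  S19 
   S17   S17  S15 
   S18    S0  S19 
   S19   S19   S5 
(> = start, * = accepting)

start=S0; accept=S3,S6,S9; S0-p>S0; S0-q>S1; S1-p>S2; S1-q>S3; S2-p>S4; S2-q>S5; S3-p>S6; S3-q>S7; S4-p>S4; S4-q>S3; S5-p>S5; S5-q>S8; S6-p>S9; S6-q>S8; S7-p>S10; S7-q>S11; S8-p>S8; S8-q>S12; S9-p>S9; S9-q>S7; S10-p>S13; S10-q>S12; S11-p>S14; S11-q>S15; S12-p>S12; S12-q>S16; S13-p>S13; S13-q>S11; S14-p>S17; S14-q>S16; S15-p>S18; S15-q>S1; S16-p>S16; S16-q>S19; S17-p>S17; S17-q>S15; S18-p>S0; S18-q>S19; S19-p>S19; S19-q>S5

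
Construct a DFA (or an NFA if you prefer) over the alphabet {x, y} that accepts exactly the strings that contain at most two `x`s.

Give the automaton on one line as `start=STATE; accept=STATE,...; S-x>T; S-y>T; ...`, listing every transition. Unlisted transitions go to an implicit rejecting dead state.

Count `x`s, saturating at 3: states q0 through q2 mean 0 through 2 `x`s seen; q3 means more than 2. Each `x` increments (capped at q3); other symbols loop. Accept from {q0, q1, q2}.
With 4 states:
        x   y  
>* q0   q1  q0 
 * q1   q2  q1 
 * q2   q3  q2 
   q3   q3  q3 
(> = start, * = accepting)

start=q0; accept=q0,q1,q2; q0-x>q1; q0-y>q0; q1-x>q2; q1-y>q1; q2-x>q3; q2-y>q2; q3-x>q3; q3-y>q3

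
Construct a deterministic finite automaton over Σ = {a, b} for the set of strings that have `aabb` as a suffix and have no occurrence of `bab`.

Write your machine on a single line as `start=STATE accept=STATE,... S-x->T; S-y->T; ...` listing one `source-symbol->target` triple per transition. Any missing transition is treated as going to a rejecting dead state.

start=s0; accept=s7; s0-a->s1; s0-b->s2; s1-a->s3; s1-b->s2; s2-a->s4; s2-b->s2; s3-a->s3; s3-b->s5; s4-a->s3; s4-b->s6; s5-a->s4; s5-b->s7; s6-a->s8; s6-b->s6; s7-a->s4; s7-b->s2; s8-a->s9; s8-b->s6; s9-a->s9; s9-b->s10; s10-a->s8; s10-b->s11; s11-a->s8; s11-b->s6

Build one automaton per condition and run them in lockstep. The first has 5 states tracking how much of the suffix `aabb` has currently been matched; the second has 4 states tracking partial matches of the forbidden pattern `bab`. A product state is a pair (one from each), accepting exactly when both do.
A 12-state machine:
          a    b  
>  s0     s1   s2 
   s1     s3   s2 
   s2     s4   s2 
   s3     s3   s5 
   s4     s3   s6 
   s5     s4   s7 
   s6     s8   s6 
 * s7     s4   s2 
   s8     s9   s6 
   s9     s9  s10 
   s10    s8  s11 
   s11    s8   s6 
(> = start, * = accepting)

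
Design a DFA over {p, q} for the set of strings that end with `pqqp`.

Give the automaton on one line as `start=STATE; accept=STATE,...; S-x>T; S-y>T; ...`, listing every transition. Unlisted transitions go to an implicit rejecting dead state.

start=A; accept=E; A-p>B; A-q>A; B-p>B; B-q>C; C-p>B; C-q>D; D-p>E; D-q>A; E-p>B; E-q>C

Remember how much of `pqqp` the current input suffix matches. State A means no match yet; B means the last symbol is `p`; C means the last 2 symbols are `pq`; D means the last 3 symbols are `pqq`; E means the last 4 symbols are `pqqp`. Only E accepts. On a mismatch, fall back to the longest proper suffix that is still a prefix of `pqqp`.
A 5-state machine:
       p  q 
>  A   B  A 
   B   B  C 
   C   B  D 
   D   E  A 
 * E   B  C 
(> = start, * = accepting)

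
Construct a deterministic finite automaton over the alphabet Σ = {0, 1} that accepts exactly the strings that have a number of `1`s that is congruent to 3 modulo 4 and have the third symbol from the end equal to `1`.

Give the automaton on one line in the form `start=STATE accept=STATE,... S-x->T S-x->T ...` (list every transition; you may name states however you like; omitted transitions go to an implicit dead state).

start=A accept=G,J,K,N A-0->A A-1->B B-0->C B-1->D C-0->C C-1->E D-0->F D-1->G E-0->F E-1->H F-0->I F-1->J G-0->K G-1->A H-0->K H-1->A I-0->I I-1->L J-0->M J-1->A K-0->N K-1->A L-0->M L-1->A M-0->N M-1->A N-0->O N-1->A O-0->O O-1->A

Handle the two conditions separately and then intersect. One (4 states) tracks the count of `1`s modulo 4; the other (15 states) tracks the last 3 symbols read. Each combined state is a pair, one component from each; accept when both components accept. Minimizing collapses redundant product states.
15 states suffice.
       0  1 
>  A   A  B 
   B   C  D 
   C   C  E 
   D   F  G 
   E   F  H 
   F   I  J 
 * G   K  A 
   H   K  A 
   I   I  L 
 * J   M  A 
 * K   N  A 
   L   M  A 
   M   N  A 
 * N   O  A 
   O   O  A 
(> = start, * = accepting)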